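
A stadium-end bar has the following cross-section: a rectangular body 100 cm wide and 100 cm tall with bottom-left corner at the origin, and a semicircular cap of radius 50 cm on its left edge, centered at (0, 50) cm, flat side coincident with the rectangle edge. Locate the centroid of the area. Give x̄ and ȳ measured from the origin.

rectangular body: A = 100 × 100 = 10000.00, centroid at (50.00, 50.00).
semicircular end: A = ½π·50² = 3926.99, centroid at (-21.22, 50.00).
ΣA = 13926.99 cm², ΣAx̄ = 416666.67 cm³, ΣAȳ = 696349.54 cm³.
x̄ = 416666.67/13926.99 = 29.92 cm; ȳ = 696349.54/13926.99 = 50.00 cm.

x̄ = 29.92 cm, ȳ = 50.00 cm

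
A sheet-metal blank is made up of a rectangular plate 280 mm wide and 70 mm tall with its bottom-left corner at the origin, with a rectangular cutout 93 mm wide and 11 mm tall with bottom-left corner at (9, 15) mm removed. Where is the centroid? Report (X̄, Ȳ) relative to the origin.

plate: A = 280 × 70 = 19600.00, centroid at (140.00, 35.00).
hole: A = −(93 × 11) = -1023.00, centroid at (55.50, 20.50).
ΣA = 18577.00 mm²
ΣAX̄ = (19600.00)(140.00) + (-1023.00)(55.50) = 2687223.50 mm³
ΣAȲ = (19600.00)(35.00) + (-1023.00)(20.50) = 665028.50 mm³
X̄ = 2687223.50 / 18577.00 = 144.65 mm
Ȳ = 665028.50 / 18577.00 = 35.80 mm

X̄ = 144.65 mm, Ȳ = 35.80 mm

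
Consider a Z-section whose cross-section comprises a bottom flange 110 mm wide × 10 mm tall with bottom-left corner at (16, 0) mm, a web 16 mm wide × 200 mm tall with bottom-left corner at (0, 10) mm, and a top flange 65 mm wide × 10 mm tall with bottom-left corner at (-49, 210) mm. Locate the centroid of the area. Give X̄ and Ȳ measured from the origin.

X̄ = 18.78 mm, Ȳ = 100.45 mm

bottom flange: A = 110 × 10 = 1100.00, centroid at (71.00, 5.00).
web: A = 16 × 200 = 3200.00, centroid at (8.00, 110.00).
top flange: A = 65 × 10 = 650.00, centroid at (-16.50, 215.00).
ΣA = 4950.00 mm², ΣAX̄ = 92975.00 mm³, ΣAȲ = 497250.00 mm³.
X̄ = 92975.00/4950.00 = 18.78 mm; Ȳ = 497250.00/4950.00 = 100.45 mm.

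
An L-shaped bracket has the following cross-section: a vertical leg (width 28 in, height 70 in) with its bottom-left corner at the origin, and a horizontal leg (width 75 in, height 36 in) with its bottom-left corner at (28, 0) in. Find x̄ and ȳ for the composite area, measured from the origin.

x̄ = 43.84 in, ȳ = 25.15 in

Part | A | x̄ᵢ | ȳᵢ | A·x̄ᵢ | A·ȳᵢ
vertical leg | 1960.00 | 14.00 | 35.00 | 27440.00 | 68600.00
horizontal leg | 2700.00 | 65.50 | 18.00 | 176850.00 | 48600.00
Σ | 4660.00 |  |  | 204290.00 | 117200.00
x̄ = 204290.00 / 4660.00 = 43.84 in
ȳ = 117200.00 / 4660.00 = 25.15 in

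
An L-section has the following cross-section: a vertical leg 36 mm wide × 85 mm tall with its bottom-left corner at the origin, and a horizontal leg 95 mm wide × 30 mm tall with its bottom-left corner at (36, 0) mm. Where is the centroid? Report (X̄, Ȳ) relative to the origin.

X̄ = 49.59 mm, Ȳ = 29.24 mm

Part | A | x̄ᵢ | ȳᵢ | A·x̄ᵢ | A·ȳᵢ
vertical leg | 3060.00 | 18.00 | 42.50 | 55080.00 | 130050.00
horizontal leg | 2850.00 | 83.50 | 15.00 | 237975.00 | 42750.00
Σ | 5910.00 |  |  | 293055.00 | 172800.00
X̄ = 293055.00 / 5910.00 = 49.59 mm
Ȳ = 172800.00 / 5910.00 = 29.24 mm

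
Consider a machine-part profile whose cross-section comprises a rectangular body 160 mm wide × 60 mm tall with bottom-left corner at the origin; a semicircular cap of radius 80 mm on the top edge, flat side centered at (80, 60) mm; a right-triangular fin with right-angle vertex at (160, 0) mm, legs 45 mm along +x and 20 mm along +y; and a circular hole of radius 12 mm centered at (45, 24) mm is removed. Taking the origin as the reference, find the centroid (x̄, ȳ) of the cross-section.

x̄ = 82.98 mm, ȳ = 62.32 mm

rectangular body: A = 160 × 60 = 9600.00, centroid at (80.00, 30.00).
semicircular top: A = ½π·80² = 10053.10, centroid at (80.00, 93.95).
triangular fin: A = ½·45·20 = 450.00, centroid at (175.00, 6.67).
hole: A = −π·12² = -452.39, centroid at (45.00, 24.00).
ΣA = 19650.71 mm², ΣAx̄ = 1630640.20 mm³, ΣAȳ = 1224661.78 mm³.
x̄ = 1630640.20/19650.71 = 82.98 mm; ȳ = 1224661.78/19650.71 = 62.32 mm.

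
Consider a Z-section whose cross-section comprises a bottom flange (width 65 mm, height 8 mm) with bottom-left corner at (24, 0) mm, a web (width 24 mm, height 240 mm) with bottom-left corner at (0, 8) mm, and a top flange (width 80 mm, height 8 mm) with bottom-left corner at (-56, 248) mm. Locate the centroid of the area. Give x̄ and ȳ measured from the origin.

x̄ = 12.75 mm, ȳ = 130.15 mm

Part | A | x̄ᵢ | ȳᵢ | A·x̄ᵢ | A·ȳᵢ
bottom flange | 520.00 | 56.50 | 4.00 | 29380.00 | 2080.00
web | 5760.00 | 12.00 | 128.00 | 69120.00 | 737280.00
top flange | 640.00 | -16.00 | 252.00 | -10240.00 | 161280.00
Σ | 6920.00 |  |  | 88260.00 | 900640.00
x̄ = 88260.00 / 6920.00 = 12.75 mm
ȳ = 900640.00 / 6920.00 = 130.15 mm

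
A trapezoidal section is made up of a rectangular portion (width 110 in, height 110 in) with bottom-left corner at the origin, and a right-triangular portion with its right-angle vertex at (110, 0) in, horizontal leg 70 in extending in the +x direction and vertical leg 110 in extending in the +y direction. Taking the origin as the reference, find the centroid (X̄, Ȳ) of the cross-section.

X̄ = 73.91 in, Ȳ = 50.57 in

rectangular portion: A = 110 × 110 = 12100.00, centroid at (55.00, 55.00).
triangular portion: A = ½·70·110 = 3850.00, centroid at (133.33, 36.67).
ΣA = 15950.00 in²
ΣAX̄ = (12100.00)(55.00) + (3850.00)(133.33) = 1178833.33 in³
ΣAȲ = (12100.00)(55.00) + (3850.00)(36.67) = 806666.67 in³
X̄ = 1178833.33 / 15950.00 = 73.91 in
Ȳ = 806666.67 / 15950.00 = 50.57 in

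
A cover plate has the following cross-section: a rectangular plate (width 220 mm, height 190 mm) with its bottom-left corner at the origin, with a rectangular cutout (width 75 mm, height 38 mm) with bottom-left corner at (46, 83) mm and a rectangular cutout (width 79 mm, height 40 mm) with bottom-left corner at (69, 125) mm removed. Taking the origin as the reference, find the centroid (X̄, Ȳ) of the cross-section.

X̄ = 112.24 mm, Ȳ = 90.03 mm

plate: A = 220 × 190 = 41800.00, centroid at (110.00, 95.00).
hole 1: A = −(75 × 38) = -2850.00, centroid at (83.50, 102.00).
hole 2: A = −(79 × 40) = -3160.00, centroid at (108.50, 145.00).
ΣA = 35790.00 mm², ΣAX̄ = 4017165.00 mm³, ΣAȲ = 3222100.00 mm³.
X̄ = 4017165.00/35790.00 = 112.24 mm; Ȳ = 3222100.00/35790.00 = 90.03 mm.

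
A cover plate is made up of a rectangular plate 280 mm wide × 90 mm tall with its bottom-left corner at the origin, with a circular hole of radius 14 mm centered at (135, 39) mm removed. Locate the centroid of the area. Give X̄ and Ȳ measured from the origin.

X̄ = 140.13 mm, Ȳ = 45.15 mm

Part | A | x̄ᵢ | ȳᵢ | A·x̄ᵢ | A·ȳᵢ
plate | 25200.00 | 140.00 | 45.00 | 3528000.00 | 1134000.00
hole | -615.75 | 135.00 | 39.00 | -83126.54 | -24014.33
Σ | 24584.25 |  |  | 3444873.46 | 1109985.67
X̄ = 3444873.46 / 24584.25 = 140.13 mm
Ȳ = 1109985.67 / 24584.25 = 45.15 mm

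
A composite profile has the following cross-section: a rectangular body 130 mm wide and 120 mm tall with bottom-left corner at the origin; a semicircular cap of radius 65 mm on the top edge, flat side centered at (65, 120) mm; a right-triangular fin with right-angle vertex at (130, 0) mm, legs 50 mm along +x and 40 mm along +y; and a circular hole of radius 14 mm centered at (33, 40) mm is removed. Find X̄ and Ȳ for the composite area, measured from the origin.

rectangular body: A = 130 × 120 = 15600.00, centroid at (65.00, 60.00).
semicircular top: A = ½π·65² = 6636.61, centroid at (65.00, 147.59).
triangular fin: A = ½·50·40 = 1000.00, centroid at (146.67, 13.33).
hole: A = −π·14² = -615.75, centroid at (33.00, 40.00).
ΣA = 22620.86 mm², ΣAX̄ = 1571726.79 mm³, ΣAȲ = 1904180.32 mm³.
X̄ = 1571726.79/22620.86 = 69.48 mm; Ȳ = 1904180.32/22620.86 = 84.18 mm.

X̄ = 69.48 mm, Ȳ = 84.18 mm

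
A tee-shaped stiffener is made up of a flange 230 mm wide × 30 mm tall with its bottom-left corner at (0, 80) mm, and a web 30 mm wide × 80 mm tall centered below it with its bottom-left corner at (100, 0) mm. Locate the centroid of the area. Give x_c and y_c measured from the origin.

web: A = 30 × 80 = 2400.00, centroid at (115.00, 40.00).
flange: A = 230 × 30 = 6900.00, centroid at (115.00, 95.00).
ΣA = 9300.00 mm²
ΣAx_c = (2400.00)(115.00) + (6900.00)(115.00) = 1069500.00 mm³
ΣAy_c = (2400.00)(40.00) + (6900.00)(95.00) = 751500.00 mm³
x_c = 1069500.00 / 9300.00 = 115.00 mm
y_c = 751500.00 / 9300.00 = 80.81 mm

x_c = 115.00 mm, y_c = 80.81 mm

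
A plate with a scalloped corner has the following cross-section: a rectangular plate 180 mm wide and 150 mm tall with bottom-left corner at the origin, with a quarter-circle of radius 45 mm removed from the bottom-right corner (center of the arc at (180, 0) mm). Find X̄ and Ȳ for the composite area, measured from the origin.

X̄ = 85.56 mm, Ȳ = 78.50 mm

Part | A | x̄ᵢ | ȳᵢ | A·x̄ᵢ | A·ȳᵢ
plate | 27000.00 | 90.00 | 75.00 | 2430000.00 | 2025000.00
removed quarter-circle | -1590.43 | 160.90 | 19.10 | -255902.63 | -30375.00
Σ | 25409.57 |  |  | 2174097.37 | 1994625.00
X̄ = 2174097.37 / 25409.57 = 85.56 mm
Ȳ = 1994625.00 / 25409.57 = 78.50 mm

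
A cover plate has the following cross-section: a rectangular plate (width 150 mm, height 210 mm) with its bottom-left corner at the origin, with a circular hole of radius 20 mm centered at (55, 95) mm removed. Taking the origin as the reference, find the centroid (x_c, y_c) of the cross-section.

x_c = 75.83 mm, y_c = 105.42 mm

Part | A | x̄ᵢ | ȳᵢ | A·x̄ᵢ | A·ȳᵢ
plate | 31500.00 | 75.00 | 105.00 | 2362500.00 | 3307500.00
hole | -1256.64 | 55.00 | 95.00 | -69115.04 | -119380.52
Σ | 30243.36 |  |  | 2293384.96 | 3188119.48
x_c = 2293384.96 / 30243.36 = 75.83 mm
y_c = 3188119.48 / 30243.36 = 105.42 mm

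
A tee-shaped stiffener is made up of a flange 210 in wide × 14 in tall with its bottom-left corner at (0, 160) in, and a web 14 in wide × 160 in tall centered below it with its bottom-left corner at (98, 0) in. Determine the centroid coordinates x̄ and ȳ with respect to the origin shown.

Part | A | x̄ᵢ | ȳᵢ | A·x̄ᵢ | A·ȳᵢ
web | 2240.00 | 105.00 | 80.00 | 235200.00 | 179200.00
flange | 2940.00 | 105.00 | 167.00 | 308700.00 | 490980.00
Σ | 5180.00 |  |  | 543900.00 | 670180.00
x̄ = 543900.00 / 5180.00 = 105.00 in
ȳ = 670180.00 / 5180.00 = 129.38 in

x̄ = 105.00 in, ȳ = 129.38 in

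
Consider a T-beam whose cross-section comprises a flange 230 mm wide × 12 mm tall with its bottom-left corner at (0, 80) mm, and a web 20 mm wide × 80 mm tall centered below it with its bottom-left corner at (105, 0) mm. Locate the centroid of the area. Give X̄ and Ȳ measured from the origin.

web: A = 20 × 80 = 1600.00, centroid at (115.00, 40.00).
flange: A = 230 × 12 = 2760.00, centroid at (115.00, 86.00).
ΣA = 4360.00 mm², ΣAX̄ = 501400.00 mm³, ΣAȲ = 301360.00 mm³.
X̄ = 501400.00/4360.00 = 115.00 mm; Ȳ = 301360.00/4360.00 = 69.12 mm.

X̄ = 115.00 mm, Ȳ = 69.12 mm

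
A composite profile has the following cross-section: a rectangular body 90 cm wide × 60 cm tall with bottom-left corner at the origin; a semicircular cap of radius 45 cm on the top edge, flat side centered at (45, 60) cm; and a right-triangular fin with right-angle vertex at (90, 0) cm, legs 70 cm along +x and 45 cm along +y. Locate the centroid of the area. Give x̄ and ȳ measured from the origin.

rectangular body: A = 90 × 60 = 5400.00, centroid at (45.00, 30.00).
semicircular top: A = ½π·45² = 3180.86, centroid at (45.00, 79.10).
triangular fin: A = ½·70·45 = 1575.00, centroid at (113.33, 15.00).
ΣA = 10155.86 cm², ΣAx̄ = 564638.82 cm³, ΣAȳ = 437226.75 cm³.
x̄ = 564638.82/10155.86 = 55.60 cm; ȳ = 437226.75/10155.86 = 43.05 cm.

x̄ = 55.60 cm, ȳ = 43.05 cm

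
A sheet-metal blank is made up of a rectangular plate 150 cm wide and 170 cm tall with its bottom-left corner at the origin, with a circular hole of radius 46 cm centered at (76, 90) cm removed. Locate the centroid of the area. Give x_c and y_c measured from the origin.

x_c = 74.65 cm, y_c = 83.24 cm

Part | A | x̄ᵢ | ȳᵢ | A·x̄ᵢ | A·ȳᵢ
plate | 25500.00 | 75.00 | 85.00 | 1912500.00 | 2167500.00
hole | -6647.61 | 76.00 | 90.00 | -505218.36 | -598284.90
Σ | 18852.39 |  |  | 1407281.64 | 1569215.10
x_c = 1407281.64 / 18852.39 = 74.65 cm
y_c = 1569215.10 / 18852.39 = 83.24 cm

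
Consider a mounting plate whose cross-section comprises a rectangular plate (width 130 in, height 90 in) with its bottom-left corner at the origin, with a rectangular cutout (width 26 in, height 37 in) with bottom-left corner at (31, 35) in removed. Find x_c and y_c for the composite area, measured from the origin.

Part | A | x̄ᵢ | ȳᵢ | A·x̄ᵢ | A·ȳᵢ
plate | 11700.00 | 65.00 | 45.00 | 760500.00 | 526500.00
hole | -962.00 | 44.00 | 53.50 | -42328.00 | -51467.00
Σ | 10738.00 |  |  | 718172.00 | 475033.00
x_c = 718172.00 / 10738.00 = 66.88 in
y_c = 475033.00 / 10738.00 = 44.24 in

x_c = 66.88 in, y_c = 44.24 in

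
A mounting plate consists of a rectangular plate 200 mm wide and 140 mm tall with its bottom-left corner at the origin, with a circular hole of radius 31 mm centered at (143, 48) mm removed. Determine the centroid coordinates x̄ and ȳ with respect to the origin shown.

x̄ = 94.80 mm, ȳ = 72.66 mm

plate: A = 200 × 140 = 28000.00, centroid at (100.00, 70.00).
hole: A = −π·31² = -3019.07, centroid at (143.00, 48.00).
ΣA = 24980.93 mm², ΣAx̄ = 2368272.91 mm³, ΣAȳ = 1815084.61 mm³.
x̄ = 2368272.91/24980.93 = 94.80 mm; ȳ = 1815084.61/24980.93 = 72.66 mm.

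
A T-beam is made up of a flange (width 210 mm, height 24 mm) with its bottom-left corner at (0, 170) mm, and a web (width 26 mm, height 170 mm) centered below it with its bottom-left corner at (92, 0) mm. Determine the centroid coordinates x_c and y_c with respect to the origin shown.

web: A = 26 × 170 = 4420.00, centroid at (105.00, 85.00).
flange: A = 210 × 24 = 5040.00, centroid at (105.00, 182.00).
ΣA = 9460.00 mm², ΣAx_c = 993300.00 mm³, ΣAy_c = 1292980.00 mm³.
x_c = 993300.00/9460.00 = 105.00 mm; y_c = 1292980.00/9460.00 = 136.68 mm.

x_c = 105.00 mm, y_c = 136.68 mm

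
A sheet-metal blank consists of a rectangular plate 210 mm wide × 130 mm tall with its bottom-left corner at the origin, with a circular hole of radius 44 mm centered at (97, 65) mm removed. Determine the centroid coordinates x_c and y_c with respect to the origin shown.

x_c = 107.29 mm, y_c = 65.00 mm

Part | A | x̄ᵢ | ȳᵢ | A·x̄ᵢ | A·ȳᵢ
plate | 27300.00 | 105.00 | 65.00 | 2866500.00 | 1774500.00
hole | -6082.12 | 97.00 | 65.00 | -589965.97 | -395338.02
Σ | 21217.88 |  |  | 2276534.03 | 1379161.98
x_c = 2276534.03 / 21217.88 = 107.29 mm
y_c = 1379161.98 / 21217.88 = 65.00 mm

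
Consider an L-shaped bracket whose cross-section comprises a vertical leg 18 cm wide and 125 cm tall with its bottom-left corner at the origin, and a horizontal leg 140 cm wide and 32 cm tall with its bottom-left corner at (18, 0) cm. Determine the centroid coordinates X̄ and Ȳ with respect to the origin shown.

X̄ = 61.59 cm, Ȳ = 31.55 cm

vertical leg: A = 18 × 125 = 2250.00, centroid at (9.00, 62.50).
horizontal leg: A = 140 × 32 = 4480.00, centroid at (88.00, 16.00).
ΣA = 6730.00 cm²
ΣAX̄ = (2250.00)(9.00) + (4480.00)(88.00) = 414490.00 cm³
ΣAȲ = (2250.00)(62.50) + (4480.00)(16.00) = 212305.00 cm³
X̄ = 414490.00 / 6730.00 = 61.59 cm
Ȳ = 212305.00 / 6730.00 = 31.55 cm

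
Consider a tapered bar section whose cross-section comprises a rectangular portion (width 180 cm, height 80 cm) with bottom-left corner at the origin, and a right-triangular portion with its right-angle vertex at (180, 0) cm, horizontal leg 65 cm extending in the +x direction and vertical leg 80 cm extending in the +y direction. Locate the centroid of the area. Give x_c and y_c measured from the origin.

Part | A | x̄ᵢ | ȳᵢ | A·x̄ᵢ | A·ȳᵢ
rectangular portion | 14400.00 | 90.00 | 40.00 | 1296000.00 | 576000.00
triangular portion | 2600.00 | 201.67 | 26.67 | 524333.33 | 69333.33
Σ | 17000.00 |  |  | 1820333.33 | 645333.33
x_c = 1820333.33 / 17000.00 = 107.08 cm
y_c = 645333.33 / 17000.00 = 37.96 cm

x_c = 107.08 cm, y_c = 37.96 cm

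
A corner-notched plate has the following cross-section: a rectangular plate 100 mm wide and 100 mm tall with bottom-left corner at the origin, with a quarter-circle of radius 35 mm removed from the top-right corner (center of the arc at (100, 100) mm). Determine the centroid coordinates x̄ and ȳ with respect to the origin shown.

x̄ = 46.26 mm, ȳ = 46.26 mm

plate: A = 100 × 100 = 10000.00, centroid at (50.00, 50.00).
removed quarter-circle: A = −¼π·35² = -962.11, centroid at (85.15, 85.15).
ΣA = 9037.89 mm²
ΣAx̄ = (10000.00)(50.00) + (-962.11)(85.15) = 418080.39 mm³
ΣAȳ = (10000.00)(50.00) + (-962.11)(85.15) = 418080.39 mm³
x̄ = 418080.39 / 9037.89 = 46.26 mm
ȳ = 418080.39 / 9037.89 = 46.26 mm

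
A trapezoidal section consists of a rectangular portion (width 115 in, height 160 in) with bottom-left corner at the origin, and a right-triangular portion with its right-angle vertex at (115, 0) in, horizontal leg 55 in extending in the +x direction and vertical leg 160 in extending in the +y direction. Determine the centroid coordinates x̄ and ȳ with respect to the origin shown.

Part | A | x̄ᵢ | ȳᵢ | A·x̄ᵢ | A·ȳᵢ
rectangular portion | 18400.00 | 57.50 | 80.00 | 1058000.00 | 1472000.00
triangular portion | 4400.00 | 133.33 | 53.33 | 586666.67 | 234666.67
Σ | 22800.00 |  |  | 1644666.67 | 1706666.67
x̄ = 1644666.67 / 22800.00 = 72.13 in
ȳ = 1706666.67 / 22800.00 = 74.85 in

x̄ = 72.13 in, ȳ = 74.85 in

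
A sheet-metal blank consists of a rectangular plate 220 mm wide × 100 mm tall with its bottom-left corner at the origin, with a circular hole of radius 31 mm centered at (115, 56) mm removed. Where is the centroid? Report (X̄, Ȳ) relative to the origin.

plate: A = 220 × 100 = 22000.00, centroid at (110.00, 50.00).
hole: A = −π·31² = -3019.07, centroid at (115.00, 56.00).
ΣA = 18980.93 mm², ΣAX̄ = 2072806.89 mm³, ΣAȲ = 930932.05 mm³.
X̄ = 2072806.89/18980.93 = 109.20 mm; Ȳ = 930932.05/18980.93 = 49.05 mm.

X̄ = 109.20 mm, Ȳ = 49.05 mm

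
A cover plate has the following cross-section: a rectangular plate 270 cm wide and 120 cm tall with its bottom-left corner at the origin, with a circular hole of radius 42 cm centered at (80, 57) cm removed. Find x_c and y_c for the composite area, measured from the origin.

x_c = 146.35 cm, y_c = 60.62 cm

plate: A = 270 × 120 = 32400.00, centroid at (135.00, 60.00).
hole: A = −π·42² = -5541.77, centroid at (80.00, 57.00).
ΣA = 26858.23 cm²
ΣAx_c = (32400.00)(135.00) + (-5541.77)(80.00) = 3930658.44 cm³
ΣAy_c = (32400.00)(60.00) + (-5541.77)(57.00) = 1628119.14 cm³
x_c = 3930658.44 / 26858.23 = 146.35 cm
y_c = 1628119.14 / 26858.23 = 60.62 cm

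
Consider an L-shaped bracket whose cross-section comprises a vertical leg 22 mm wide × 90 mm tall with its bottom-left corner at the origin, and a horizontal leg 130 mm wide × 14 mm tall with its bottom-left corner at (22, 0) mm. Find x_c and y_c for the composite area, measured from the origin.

vertical leg: A = 22 × 90 = 1980.00, centroid at (11.00, 45.00).
horizontal leg: A = 130 × 14 = 1820.00, centroid at (87.00, 7.00).
ΣA = 3800.00 mm²
ΣAx_c = (1980.00)(11.00) + (1820.00)(87.00) = 180120.00 mm³
ΣAy_c = (1980.00)(45.00) + (1820.00)(7.00) = 101840.00 mm³
x_c = 180120.00 / 3800.00 = 47.40 mm
y_c = 101840.00 / 3800.00 = 26.80 mm

x_c = 47.40 mm, y_c = 26.80 mm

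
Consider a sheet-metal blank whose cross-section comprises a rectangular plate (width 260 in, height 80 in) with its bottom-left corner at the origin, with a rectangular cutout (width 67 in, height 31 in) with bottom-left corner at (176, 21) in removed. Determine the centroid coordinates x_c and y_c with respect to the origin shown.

x_c = 121.18 in, y_c = 40.39 in

plate: A = 260 × 80 = 20800.00, centroid at (130.00, 40.00).
hole: A = −(67 × 31) = -2077.00, centroid at (209.50, 36.50).
ΣA = 18723.00 in²
ΣAx_c = (20800.00)(130.00) + (-2077.00)(209.50) = 2268868.50 in³
ΣAy_c = (20800.00)(40.00) + (-2077.00)(36.50) = 756189.50 in³
x_c = 2268868.50 / 18723.00 = 121.18 in
y_c = 756189.50 / 18723.00 = 40.39 in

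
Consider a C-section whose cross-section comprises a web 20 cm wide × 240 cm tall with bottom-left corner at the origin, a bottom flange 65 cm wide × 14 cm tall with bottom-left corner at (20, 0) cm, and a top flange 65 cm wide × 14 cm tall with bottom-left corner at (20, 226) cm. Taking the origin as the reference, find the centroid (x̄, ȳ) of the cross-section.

x̄ = 21.68 cm, ȳ = 120.00 cm

web: A = 20 × 240 = 4800.00, centroid at (10.00, 120.00).
bottom flange: A = 65 × 14 = 910.00, centroid at (52.50, 7.00).
top flange: A = 65 × 14 = 910.00, centroid at (52.50, 233.00).
ΣA = 6620.00 cm², ΣAx̄ = 143550.00 cm³, ΣAȳ = 794400.00 cm³.
x̄ = 143550.00/6620.00 = 21.68 cm; ȳ = 794400.00/6620.00 = 120.00 cm.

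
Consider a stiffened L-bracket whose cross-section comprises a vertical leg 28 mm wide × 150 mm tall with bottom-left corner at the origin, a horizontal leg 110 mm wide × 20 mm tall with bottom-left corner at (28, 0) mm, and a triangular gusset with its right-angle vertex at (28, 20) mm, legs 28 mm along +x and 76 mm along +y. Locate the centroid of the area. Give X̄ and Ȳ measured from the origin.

X̄ = 37.66 mm, Ȳ = 51.61 mm

vertical leg: A = 28 × 150 = 4200.00, centroid at (14.00, 75.00).
horizontal leg: A = 110 × 20 = 2200.00, centroid at (83.00, 10.00).
gusset: A = ½·28·76 = 1064.00, centroid at (37.33, 45.33).
ΣA = 7464.00 mm², ΣAX̄ = 281122.67 mm³, ΣAȲ = 385234.67 mm³.
X̄ = 281122.67/7464.00 = 37.66 mm; Ȳ = 385234.67/7464.00 = 51.61 mm.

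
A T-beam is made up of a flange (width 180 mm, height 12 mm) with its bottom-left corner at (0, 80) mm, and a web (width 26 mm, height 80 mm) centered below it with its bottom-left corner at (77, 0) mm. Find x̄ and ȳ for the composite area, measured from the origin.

x̄ = 90.00 mm, ȳ = 63.43 mm

Part | A | x̄ᵢ | ȳᵢ | A·x̄ᵢ | A·ȳᵢ
web | 2080.00 | 90.00 | 40.00 | 187200.00 | 83200.00
flange | 2160.00 | 90.00 | 86.00 | 194400.00 | 185760.00
Σ | 4240.00 |  |  | 381600.00 | 268960.00
x̄ = 381600.00 / 4240.00 = 90.00 mm
ȳ = 268960.00 / 4240.00 = 63.43 mm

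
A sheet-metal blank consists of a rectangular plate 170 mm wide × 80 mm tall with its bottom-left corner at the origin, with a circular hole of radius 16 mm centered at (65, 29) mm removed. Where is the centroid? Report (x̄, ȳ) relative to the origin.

x̄ = 86.26 mm, ȳ = 40.69 mm

plate: A = 170 × 80 = 13600.00, centroid at (85.00, 40.00).
hole: A = −π·16² = -804.25, centroid at (65.00, 29.00).
ΣA = 12795.75 mm²
ΣAx̄ = (13600.00)(85.00) + (-804.25)(65.00) = 1103723.90 mm³
ΣAȳ = (13600.00)(40.00) + (-804.25)(29.00) = 520676.82 mm³
x̄ = 1103723.90 / 12795.75 = 86.26 mm
ȳ = 520676.82 / 12795.75 = 40.69 mm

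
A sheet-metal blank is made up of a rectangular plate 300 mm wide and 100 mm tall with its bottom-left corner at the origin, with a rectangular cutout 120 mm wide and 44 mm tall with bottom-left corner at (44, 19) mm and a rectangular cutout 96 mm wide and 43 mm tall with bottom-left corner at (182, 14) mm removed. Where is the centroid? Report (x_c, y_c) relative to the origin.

Part | A | x̄ᵢ | ȳᵢ | A·x̄ᵢ | A·ȳᵢ
plate | 30000.00 | 150.00 | 50.00 | 4500000.00 | 1500000.00
hole 1 | -5280.00 | 104.00 | 41.00 | -549120.00 | -216480.00
hole 2 | -4128.00 | 230.00 | 35.50 | -949440.00 | -146544.00
Σ | 20592.00 |  |  | 3001440.00 | 1136976.00
x_c = 3001440.00 / 20592.00 = 145.76 mm
y_c = 1136976.00 / 20592.00 = 55.21 mm

x_c = 145.76 mm, y_c = 55.21 mm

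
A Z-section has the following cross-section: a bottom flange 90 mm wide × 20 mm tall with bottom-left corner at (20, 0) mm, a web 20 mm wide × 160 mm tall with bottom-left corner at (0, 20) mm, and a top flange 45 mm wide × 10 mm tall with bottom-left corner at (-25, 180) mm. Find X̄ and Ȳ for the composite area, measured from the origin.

X̄ = 27.13 mm, Ȳ = 77.29 mm

bottom flange: A = 90 × 20 = 1800.00, centroid at (65.00, 10.00).
web: A = 20 × 160 = 3200.00, centroid at (10.00, 100.00).
top flange: A = 45 × 10 = 450.00, centroid at (-2.50, 185.00).
ΣA = 5450.00 mm²
ΣAX̄ = (1800.00)(65.00) + (3200.00)(10.00) + (450.00)(-2.50) = 147875.00 mm³
ΣAȲ = (1800.00)(10.00) + (3200.00)(100.00) + (450.00)(185.00) = 421250.00 mm³
X̄ = 147875.00 / 5450.00 = 27.13 mm
Ȳ = 421250.00 / 5450.00 = 77.29 mm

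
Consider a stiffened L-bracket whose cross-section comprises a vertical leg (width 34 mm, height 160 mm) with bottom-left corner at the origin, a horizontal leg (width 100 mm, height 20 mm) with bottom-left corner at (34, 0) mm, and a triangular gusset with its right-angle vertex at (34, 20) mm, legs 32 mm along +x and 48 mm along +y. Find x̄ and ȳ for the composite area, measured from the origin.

x̄ = 35.91 mm, ȳ = 58.83 mm

vertical leg: A = 34 × 160 = 5440.00, centroid at (17.00, 80.00).
horizontal leg: A = 100 × 20 = 2000.00, centroid at (84.00, 10.00).
gusset: A = ½·32·48 = 768.00, centroid at (44.67, 36.00).
ΣA = 8208.00 mm²
ΣAx̄ = (5440.00)(17.00) + (2000.00)(84.00) + (768.00)(44.67) = 294784.00 mm³
ΣAȳ = (5440.00)(80.00) + (2000.00)(10.00) + (768.00)(36.00) = 482848.00 mm³
x̄ = 294784.00 / 8208.00 = 35.91 mm
ȳ = 482848.00 / 8208.00 = 58.83 mm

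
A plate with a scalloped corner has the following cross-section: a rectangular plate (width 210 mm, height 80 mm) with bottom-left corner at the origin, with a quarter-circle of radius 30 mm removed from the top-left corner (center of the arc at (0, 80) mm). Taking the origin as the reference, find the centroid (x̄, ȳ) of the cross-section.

x̄ = 109.05 mm, ȳ = 38.80 mm

plate: A = 210 × 80 = 16800.00, centroid at (105.00, 40.00).
removed quarter-circle: A = −¼π·30² = -706.86, centroid at (12.73, 67.27).
ΣA = 16093.14 mm²
ΣAx̄ = (16800.00)(105.00) + (-706.86)(12.73) = 1755000.00 mm³
ΣAȳ = (16800.00)(40.00) + (-706.86)(67.27) = 624451.33 mm³
x̄ = 1755000.00 / 16093.14 = 109.05 mm
ȳ = 624451.33 / 16093.14 = 38.80 mm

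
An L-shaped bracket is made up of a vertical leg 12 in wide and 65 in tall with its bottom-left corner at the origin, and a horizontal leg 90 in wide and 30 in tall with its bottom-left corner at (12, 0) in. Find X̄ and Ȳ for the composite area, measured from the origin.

vertical leg: A = 12 × 65 = 780.00, centroid at (6.00, 32.50).
horizontal leg: A = 90 × 30 = 2700.00, centroid at (57.00, 15.00).
ΣA = 3480.00 in², ΣAX̄ = 158580.00 in³, ΣAȲ = 65850.00 in³.
X̄ = 158580.00/3480.00 = 45.57 in; Ȳ = 65850.00/3480.00 = 18.92 in.

X̄ = 45.57 in, Ȳ = 18.92 in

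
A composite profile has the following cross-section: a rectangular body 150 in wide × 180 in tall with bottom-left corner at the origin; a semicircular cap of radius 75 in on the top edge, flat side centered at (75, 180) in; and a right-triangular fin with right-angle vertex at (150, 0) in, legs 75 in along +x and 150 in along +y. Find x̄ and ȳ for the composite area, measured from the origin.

x̄ = 88.57 in, ȳ = 110.54 in

rectangular body: A = 150 × 180 = 27000.00, centroid at (75.00, 90.00).
semicircular top: A = ½π·75² = 8835.73, centroid at (75.00, 211.83).
triangular fin: A = ½·75·150 = 5625.00, centroid at (175.00, 50.00).
ΣA = 41460.73 in², ΣAx̄ = 3672054.70 in³, ΣAȳ = 4582931.28 in³.
x̄ = 3672054.70/41460.73 = 88.57 in; ȳ = 4582931.28/41460.73 = 110.54 in.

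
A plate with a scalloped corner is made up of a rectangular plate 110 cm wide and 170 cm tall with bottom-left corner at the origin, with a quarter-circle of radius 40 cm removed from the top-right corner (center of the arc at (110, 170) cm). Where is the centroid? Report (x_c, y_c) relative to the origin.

Part | A | x̄ᵢ | ȳᵢ | A·x̄ᵢ | A·ȳᵢ
plate | 18700.00 | 55.00 | 85.00 | 1028500.00 | 1589500.00
removed quarter-circle | -1256.64 | 93.02 | 153.02 | -116896.74 | -192294.97
Σ | 17443.36 |  |  | 911603.26 | 1397205.03
x_c = 911603.26 / 17443.36 = 52.26 cm
y_c = 1397205.03 / 17443.36 = 80.10 cm

x_c = 52.26 cm, y_c = 80.10 cm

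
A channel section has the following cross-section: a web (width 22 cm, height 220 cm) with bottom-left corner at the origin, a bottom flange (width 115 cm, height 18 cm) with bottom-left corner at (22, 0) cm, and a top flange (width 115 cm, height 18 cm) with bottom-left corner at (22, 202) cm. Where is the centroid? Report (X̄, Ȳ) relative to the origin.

web: A = 22 × 220 = 4840.00, centroid at (11.00, 110.00).
bottom flange: A = 115 × 18 = 2070.00, centroid at (79.50, 9.00).
top flange: A = 115 × 18 = 2070.00, centroid at (79.50, 211.00).
ΣA = 8980.00 cm²
ΣAX̄ = (4840.00)(11.00) + (2070.00)(79.50) + (2070.00)(79.50) = 382370.00 cm³
ΣAȲ = (4840.00)(110.00) + (2070.00)(9.00) + (2070.00)(211.00) = 987800.00 cm³
X̄ = 382370.00 / 8980.00 = 42.58 cm
Ȳ = 987800.00 / 8980.00 = 110.00 cm

X̄ = 42.58 cm, Ȳ = 110.00 cm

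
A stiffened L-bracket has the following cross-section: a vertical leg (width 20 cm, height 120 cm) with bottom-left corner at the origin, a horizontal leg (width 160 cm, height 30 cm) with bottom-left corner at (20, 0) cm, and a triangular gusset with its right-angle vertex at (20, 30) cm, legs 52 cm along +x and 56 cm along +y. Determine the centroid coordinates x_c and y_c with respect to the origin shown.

x_c = 64.51 cm, y_c = 33.14 cm

Part | A | x̄ᵢ | ȳᵢ | A·x̄ᵢ | A·ȳᵢ
vertical leg | 2400.00 | 10.00 | 60.00 | 24000.00 | 144000.00
horizontal leg | 4800.00 | 100.00 | 15.00 | 480000.00 | 72000.00
gusset | 1456.00 | 37.33 | 48.67 | 54357.33 | 70858.67
Σ | 8656.00 |  |  | 558357.33 | 286858.67
x_c = 558357.33 / 8656.00 = 64.51 cm
y_c = 286858.67 / 8656.00 = 33.14 cm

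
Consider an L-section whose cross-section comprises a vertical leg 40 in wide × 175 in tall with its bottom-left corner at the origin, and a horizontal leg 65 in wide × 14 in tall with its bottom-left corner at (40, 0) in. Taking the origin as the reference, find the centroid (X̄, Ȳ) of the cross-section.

Part | A | x̄ᵢ | ȳᵢ | A·x̄ᵢ | A·ȳᵢ
vertical leg | 7000.00 | 20.00 | 87.50 | 140000.00 | 612500.00
horizontal leg | 910.00 | 72.50 | 7.00 | 65975.00 | 6370.00
Σ | 7910.00 |  |  | 205975.00 | 618870.00
X̄ = 205975.00 / 7910.00 = 26.04 in
Ȳ = 618870.00 / 7910.00 = 78.24 in

X̄ = 26.04 in, Ȳ = 78.24 in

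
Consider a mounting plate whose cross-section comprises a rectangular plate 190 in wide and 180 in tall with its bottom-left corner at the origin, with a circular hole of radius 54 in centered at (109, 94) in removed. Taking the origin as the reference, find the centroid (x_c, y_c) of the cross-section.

Part | A | x̄ᵢ | ȳᵢ | A·x̄ᵢ | A·ȳᵢ
plate | 34200.00 | 95.00 | 90.00 | 3249000.00 | 3078000.00
hole | -9160.88 | 109.00 | 94.00 | -998536.38 | -861123.11
Σ | 25039.12 |  |  | 2250463.62 | 2216876.89
x_c = 2250463.62 / 25039.12 = 89.88 in
y_c = 2216876.89 / 25039.12 = 88.54 in

x_c = 89.88 in, y_c = 88.54 in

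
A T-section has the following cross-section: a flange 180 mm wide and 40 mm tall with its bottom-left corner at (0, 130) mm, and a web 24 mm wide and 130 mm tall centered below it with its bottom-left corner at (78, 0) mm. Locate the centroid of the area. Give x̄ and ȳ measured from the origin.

Part | A | x̄ᵢ | ȳᵢ | A·x̄ᵢ | A·ȳᵢ
web | 3120.00 | 90.00 | 65.00 | 280800.00 | 202800.00
flange | 7200.00 | 90.00 | 150.00 | 648000.00 | 1080000.00
Σ | 10320.00 |  |  | 928800.00 | 1282800.00
x̄ = 928800.00 / 10320.00 = 90.00 mm
ȳ = 1282800.00 / 10320.00 = 124.30 mm

x̄ = 90.00 mm, ȳ = 124.30 mm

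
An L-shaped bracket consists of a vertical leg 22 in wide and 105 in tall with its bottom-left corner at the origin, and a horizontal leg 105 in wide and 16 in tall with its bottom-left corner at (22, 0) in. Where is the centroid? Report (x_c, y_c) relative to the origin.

x_c = 37.74 in, y_c = 33.76 in

vertical leg: A = 22 × 105 = 2310.00, centroid at (11.00, 52.50).
horizontal leg: A = 105 × 16 = 1680.00, centroid at (74.50, 8.00).
ΣA = 3990.00 in², ΣAx_c = 150570.00 in³, ΣAy_c = 134715.00 in³.
x_c = 150570.00/3990.00 = 37.74 in; y_c = 134715.00/3990.00 = 33.76 in.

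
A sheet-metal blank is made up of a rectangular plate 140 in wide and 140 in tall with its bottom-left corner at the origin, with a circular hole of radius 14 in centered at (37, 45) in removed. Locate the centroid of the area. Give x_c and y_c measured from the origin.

x_c = 71.07 in, y_c = 70.81 in

Part | A | x̄ᵢ | ȳᵢ | A·x̄ᵢ | A·ȳᵢ
plate | 19600.00 | 70.00 | 70.00 | 1372000.00 | 1372000.00
hole | -615.75 | 37.00 | 45.00 | -22782.83 | -27708.85
Σ | 18984.25 |  |  | 1349217.17 | 1344291.15
x_c = 1349217.17 / 18984.25 = 71.07 in
y_c = 1344291.15 / 18984.25 = 70.81 in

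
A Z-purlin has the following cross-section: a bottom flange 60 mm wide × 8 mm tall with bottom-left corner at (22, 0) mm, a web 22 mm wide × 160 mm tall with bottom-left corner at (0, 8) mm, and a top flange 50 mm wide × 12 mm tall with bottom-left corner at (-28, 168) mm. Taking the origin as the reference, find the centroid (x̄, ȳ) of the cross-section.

Part | A | x̄ᵢ | ȳᵢ | A·x̄ᵢ | A·ȳᵢ
bottom flange | 480.00 | 52.00 | 4.00 | 24960.00 | 1920.00
web | 3520.00 | 11.00 | 88.00 | 38720.00 | 309760.00
top flange | 600.00 | -3.00 | 174.00 | -1800.00 | 104400.00
Σ | 4600.00 |  |  | 61880.00 | 416080.00
x̄ = 61880.00 / 4600.00 = 13.45 mm
ȳ = 416080.00 / 4600.00 = 90.45 mm

x̄ = 13.45 mm, ȳ = 90.45 mm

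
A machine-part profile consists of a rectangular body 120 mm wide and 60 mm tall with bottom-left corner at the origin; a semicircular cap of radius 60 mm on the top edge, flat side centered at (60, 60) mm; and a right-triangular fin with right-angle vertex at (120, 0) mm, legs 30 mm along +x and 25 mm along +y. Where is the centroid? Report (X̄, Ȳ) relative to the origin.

rectangular body: A = 120 × 60 = 7200.00, centroid at (60.00, 30.00).
semicircular top: A = ½π·60² = 5654.87, centroid at (60.00, 85.46).
triangular fin: A = ½·30·25 = 375.00, centroid at (130.00, 8.33).
ΣA = 13229.87 mm², ΣAX̄ = 820042.01 mm³, ΣAȲ = 702417.01 mm³.
X̄ = 820042.01/13229.87 = 61.98 mm; Ȳ = 702417.01/13229.87 = 53.09 mm.

X̄ = 61.98 mm, Ȳ = 53.09 mm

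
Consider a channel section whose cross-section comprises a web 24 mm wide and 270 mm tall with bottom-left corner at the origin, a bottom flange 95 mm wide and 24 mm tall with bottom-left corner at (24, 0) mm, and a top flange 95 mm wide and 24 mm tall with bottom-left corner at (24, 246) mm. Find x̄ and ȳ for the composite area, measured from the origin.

web: A = 24 × 270 = 6480.00, centroid at (12.00, 135.00).
bottom flange: A = 95 × 24 = 2280.00, centroid at (71.50, 12.00).
top flange: A = 95 × 24 = 2280.00, centroid at (71.50, 258.00).
ΣA = 11040.00 mm², ΣAx̄ = 403800.00 mm³, ΣAȳ = 1490400.00 mm³.
x̄ = 403800.00/11040.00 = 36.58 mm; ȳ = 1490400.00/11040.00 = 135.00 mm.

x̄ = 36.58 mm, ȳ = 135.00 mm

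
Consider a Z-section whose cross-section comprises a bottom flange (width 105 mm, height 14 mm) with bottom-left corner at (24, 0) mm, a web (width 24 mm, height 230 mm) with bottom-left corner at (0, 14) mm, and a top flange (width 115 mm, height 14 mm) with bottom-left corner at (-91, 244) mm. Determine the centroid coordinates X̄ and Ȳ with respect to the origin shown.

bottom flange: A = 105 × 14 = 1470.00, centroid at (76.50, 7.00).
web: A = 24 × 230 = 5520.00, centroid at (12.00, 129.00).
top flange: A = 115 × 14 = 1610.00, centroid at (-33.50, 251.00).
ΣA = 8600.00 mm², ΣAX̄ = 124760.00 mm³, ΣAȲ = 1126480.00 mm³.
X̄ = 124760.00/8600.00 = 14.51 mm; Ȳ = 1126480.00/8600.00 = 130.99 mm.

X̄ = 14.51 mm, Ȳ = 130.99 mm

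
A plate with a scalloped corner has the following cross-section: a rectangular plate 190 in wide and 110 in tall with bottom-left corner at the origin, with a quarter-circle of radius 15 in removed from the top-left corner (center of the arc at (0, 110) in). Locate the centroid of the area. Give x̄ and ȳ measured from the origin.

plate: A = 190 × 110 = 20900.00, centroid at (95.00, 55.00).
removed quarter-circle: A = −¼π·15² = -176.71, centroid at (6.37, 103.63).
ΣA = 20723.29 in², ΣAx̄ = 1984375.00 in³, ΣAȳ = 1131186.40 in³.
x̄ = 1984375.00/20723.29 = 95.76 in; ȳ = 1131186.40/20723.29 = 54.59 in.

x̄ = 95.76 in, ȳ = 54.59 in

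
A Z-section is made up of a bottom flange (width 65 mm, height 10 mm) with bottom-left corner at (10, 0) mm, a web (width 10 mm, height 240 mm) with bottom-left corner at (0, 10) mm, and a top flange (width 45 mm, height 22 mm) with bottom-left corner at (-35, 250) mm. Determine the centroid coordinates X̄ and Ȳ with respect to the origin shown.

bottom flange: A = 65 × 10 = 650.00, centroid at (42.50, 5.00).
web: A = 10 × 240 = 2400.00, centroid at (5.00, 130.00).
top flange: A = 45 × 22 = 990.00, centroid at (-12.50, 261.00).
ΣA = 4040.00 mm²
ΣAX̄ = (650.00)(42.50) + (2400.00)(5.00) + (990.00)(-12.50) = 27250.00 mm³
ΣAȲ = (650.00)(5.00) + (2400.00)(130.00) + (990.00)(261.00) = 573640.00 mm³
X̄ = 27250.00 / 4040.00 = 6.75 mm
Ȳ = 573640.00 / 4040.00 = 141.99 mm

X̄ = 6.75 mm, Ȳ = 141.99 mm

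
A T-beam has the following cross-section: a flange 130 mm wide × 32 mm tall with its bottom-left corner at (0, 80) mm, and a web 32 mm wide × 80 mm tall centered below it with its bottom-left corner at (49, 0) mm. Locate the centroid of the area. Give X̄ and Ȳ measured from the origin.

web: A = 32 × 80 = 2560.00, centroid at (65.00, 40.00).
flange: A = 130 × 32 = 4160.00, centroid at (65.00, 96.00).
ΣA = 6720.00 mm², ΣAX̄ = 436800.00 mm³, ΣAȲ = 501760.00 mm³.
X̄ = 436800.00/6720.00 = 65.00 mm; Ȳ = 501760.00/6720.00 = 74.67 mm.

X̄ = 65.00 mm, Ȳ = 74.67 mm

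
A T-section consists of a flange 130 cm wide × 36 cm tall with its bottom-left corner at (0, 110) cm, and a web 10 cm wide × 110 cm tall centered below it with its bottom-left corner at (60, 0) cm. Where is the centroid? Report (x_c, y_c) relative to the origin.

Part | A | x̄ᵢ | ȳᵢ | A·x̄ᵢ | A·ȳᵢ
web | 1100.00 | 65.00 | 55.00 | 71500.00 | 60500.00
flange | 4680.00 | 65.00 | 128.00 | 304200.00 | 599040.00
Σ | 5780.00 |  |  | 375700.00 | 659540.00
x_c = 375700.00 / 5780.00 = 65.00 cm
y_c = 659540.00 / 5780.00 = 114.11 cm

x_c = 65.00 cm, y_c = 114.11 cm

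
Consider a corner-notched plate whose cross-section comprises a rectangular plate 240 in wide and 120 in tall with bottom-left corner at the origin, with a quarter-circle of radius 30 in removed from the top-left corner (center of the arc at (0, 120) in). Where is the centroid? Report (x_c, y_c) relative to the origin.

plate: A = 240 × 120 = 28800.00, centroid at (120.00, 60.00).
removed quarter-circle: A = −¼π·30² = -706.86, centroid at (12.73, 107.27).
ΣA = 28093.14 in²
ΣAx_c = (28800.00)(120.00) + (-706.86)(12.73) = 3447000.00 in³
ΣAy_c = (28800.00)(60.00) + (-706.86)(107.27) = 1652177.00 in³
x_c = 3447000.00 / 28093.14 = 122.70 in
y_c = 1652177.00 / 28093.14 = 58.81 in

x_c = 122.70 in, y_c = 58.81 in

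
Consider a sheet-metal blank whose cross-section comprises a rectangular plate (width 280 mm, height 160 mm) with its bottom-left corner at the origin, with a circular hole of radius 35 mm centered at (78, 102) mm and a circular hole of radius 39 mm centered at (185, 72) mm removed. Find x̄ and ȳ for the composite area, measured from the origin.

plate: A = 280 × 160 = 44800.00, centroid at (140.00, 80.00).
hole 1: A = −π·35² = -3848.45, centroid at (78.00, 102.00).
hole 2: A = −π·39² = -4778.36, centroid at (185.00, 72.00).
ΣA = 36173.19 mm²
ΣAx̄ = (44800.00)(140.00) + (-3848.45)(78.00) + (-4778.36)(185.00) = 5087823.77 mm³
ΣAȳ = (44800.00)(80.00) + (-3848.45)(102.00) + (-4778.36)(72.00) = 2847415.90 mm³
x̄ = 5087823.77 / 36173.19 = 140.65 mm
ȳ = 2847415.90 / 36173.19 = 78.72 mm

x̄ = 140.65 mm, ȳ = 78.72 mm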